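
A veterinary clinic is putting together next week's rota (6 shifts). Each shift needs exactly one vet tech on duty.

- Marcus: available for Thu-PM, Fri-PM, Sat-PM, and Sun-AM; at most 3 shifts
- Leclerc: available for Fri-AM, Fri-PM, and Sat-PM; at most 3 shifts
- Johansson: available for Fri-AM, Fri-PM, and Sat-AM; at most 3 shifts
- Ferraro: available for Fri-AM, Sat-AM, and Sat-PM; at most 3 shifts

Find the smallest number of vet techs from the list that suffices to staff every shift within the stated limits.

6 slots to fill and no one can take more than 3, so at least ⌈6/3⌉ = 2 vet techs are needed.
Marcus and Johansson alone can cover everything: Thu-PM→Marcus, Fri-AM→Johansson, Fri-PM→Johansson, Sat-AM→Johansson, Sat-PM→Marcus, Sun-AM→Marcus.

2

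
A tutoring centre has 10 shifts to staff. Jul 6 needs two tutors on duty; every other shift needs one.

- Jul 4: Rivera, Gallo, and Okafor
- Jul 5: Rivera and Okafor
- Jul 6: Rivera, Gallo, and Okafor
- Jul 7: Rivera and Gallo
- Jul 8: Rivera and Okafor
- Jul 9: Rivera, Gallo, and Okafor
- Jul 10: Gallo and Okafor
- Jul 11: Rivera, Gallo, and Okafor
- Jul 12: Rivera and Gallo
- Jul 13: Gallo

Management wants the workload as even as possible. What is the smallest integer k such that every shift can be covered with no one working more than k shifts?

4

With 3 tutors and 11 worker-slots to fill, someone must work at least ⌈11/3⌉ = 4 shifts, so k ≥ 4.
k = 4 works: Jul 4→Gallo, Jul 5→Rivera, Jul 6→Gallo+Okafor, Jul 7→Rivera, Jul 8→Rivera, Jul 9→Okafor, Jul 10→Gallo, Jul 11→Okafor, Jul 12→Rivera, Jul 13→Gallo.
Loads: Rivera 4, Gallo 4, Okafor 3 — all ≤ 4.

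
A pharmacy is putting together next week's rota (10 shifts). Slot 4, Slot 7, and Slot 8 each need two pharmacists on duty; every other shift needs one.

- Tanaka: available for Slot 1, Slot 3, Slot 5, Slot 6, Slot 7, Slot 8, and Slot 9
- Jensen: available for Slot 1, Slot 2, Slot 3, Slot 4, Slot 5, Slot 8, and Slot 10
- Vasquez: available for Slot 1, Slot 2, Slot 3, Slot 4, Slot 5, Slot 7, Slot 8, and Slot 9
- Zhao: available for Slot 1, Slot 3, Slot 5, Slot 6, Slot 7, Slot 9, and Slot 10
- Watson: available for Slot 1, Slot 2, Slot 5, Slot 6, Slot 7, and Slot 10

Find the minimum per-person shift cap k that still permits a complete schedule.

With 5 pharmacists and 13 worker-slots to fill, someone must work at least ⌈13/5⌉ = 3 shifts, so k ≥ 3.
k = 3 works: Slot 1→Vasquez, Slot 2→Jensen, Slot 3→Vasquez, Slot 4→Jensen+Vasquez, Slot 5→Zhao, Slot 6→Tanaka, Slot 7→Zhao+Watson, Slot 8→Tanaka+Jensen, Slot 9→Tanaka, Slot 10→Zhao.
Loads: Tanaka 3, Jensen 3, Vasquez 3, Zhao 3, Watson 1 — all ≤ 3.

3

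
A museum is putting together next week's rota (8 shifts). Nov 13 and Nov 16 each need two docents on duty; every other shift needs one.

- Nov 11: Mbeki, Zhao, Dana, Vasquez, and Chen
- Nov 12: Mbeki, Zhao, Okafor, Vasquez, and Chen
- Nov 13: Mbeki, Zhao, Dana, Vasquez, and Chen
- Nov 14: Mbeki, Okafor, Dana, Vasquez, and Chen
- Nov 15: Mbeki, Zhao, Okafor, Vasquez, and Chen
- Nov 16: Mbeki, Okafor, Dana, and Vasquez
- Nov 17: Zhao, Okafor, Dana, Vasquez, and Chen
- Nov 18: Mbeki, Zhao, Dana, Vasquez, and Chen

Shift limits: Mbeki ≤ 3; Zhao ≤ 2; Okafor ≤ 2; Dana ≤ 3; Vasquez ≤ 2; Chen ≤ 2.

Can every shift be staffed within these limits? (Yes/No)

One valid schedule: Nov 11→Mbeki, Nov 12→Mbeki, Nov 13→Dana+Vasquez, Nov 14→Mbeki, Nov 15→Zhao, Nov 16→Okafor+Dana, Nov 17→Zhao, Nov 18→Dana.
Loads: Mbeki 3/3, Zhao 2/2, Okafor 1/2, Dana 3/3, Vasquez 1/2, Chen 0/2 — all within limits.

Yes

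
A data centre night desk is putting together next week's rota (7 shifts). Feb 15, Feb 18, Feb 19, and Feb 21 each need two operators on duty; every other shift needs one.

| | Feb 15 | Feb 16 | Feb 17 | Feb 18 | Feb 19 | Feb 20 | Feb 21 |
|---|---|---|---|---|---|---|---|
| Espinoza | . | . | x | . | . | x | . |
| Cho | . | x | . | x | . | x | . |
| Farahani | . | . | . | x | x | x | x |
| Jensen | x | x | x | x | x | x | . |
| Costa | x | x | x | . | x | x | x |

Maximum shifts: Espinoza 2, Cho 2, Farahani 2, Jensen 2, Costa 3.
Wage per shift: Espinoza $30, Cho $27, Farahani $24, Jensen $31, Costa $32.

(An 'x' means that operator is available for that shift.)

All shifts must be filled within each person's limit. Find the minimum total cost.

$320

Feb 15 can only be covered by Jensen and Costa, so that assignment is forced.
Feb 21 can only be covered by Farahani and Costa, so that assignment is forced.
Picking the cheapest available operator for each shift independently would cost $306, but that ignores the shift limits.
An optimal schedule: Feb 15→Jensen+Costa, Feb 16→Cho, Feb 17→Espinoza, Feb 18→Cho+Farahani, Feb 19→Jensen+Costa, Feb 20→Espinoza, Feb 21→Farahani+Costa.
Total: 31 + 32 + 27 + 30 + 27 + 24 + 31 + 32 + 30 + 24 + 32 = $320.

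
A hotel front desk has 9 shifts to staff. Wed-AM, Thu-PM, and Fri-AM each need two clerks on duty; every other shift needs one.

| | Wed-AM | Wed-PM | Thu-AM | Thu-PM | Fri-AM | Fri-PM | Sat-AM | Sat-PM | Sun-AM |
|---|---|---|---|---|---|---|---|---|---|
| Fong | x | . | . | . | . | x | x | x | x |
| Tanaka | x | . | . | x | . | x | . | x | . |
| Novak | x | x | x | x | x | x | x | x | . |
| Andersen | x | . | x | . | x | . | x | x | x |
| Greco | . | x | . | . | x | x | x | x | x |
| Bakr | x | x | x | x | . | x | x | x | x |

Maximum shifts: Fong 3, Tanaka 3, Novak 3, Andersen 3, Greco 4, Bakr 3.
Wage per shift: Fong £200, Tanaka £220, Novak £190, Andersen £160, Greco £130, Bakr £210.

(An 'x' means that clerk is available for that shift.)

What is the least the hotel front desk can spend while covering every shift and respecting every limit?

Picking the cheapest available clerk for each shift independently would cost £1850, but that ignores the shift limits.
An optimal schedule: Wed-AM→Novak+Fong, Wed-PM→Greco, Thu-AM→Andersen, Thu-PM→Novak+Bakr, Fri-AM→Greco+Andersen, Fri-PM→Greco, Sat-AM→Andersen, Sat-PM→Novak, Sun-AM→Greco.
Total: 190 + 200 + 130 + 160 + 190 + 210 + 130 + 160 + 130 + 160 + 190 + 130 = £1980.

£1980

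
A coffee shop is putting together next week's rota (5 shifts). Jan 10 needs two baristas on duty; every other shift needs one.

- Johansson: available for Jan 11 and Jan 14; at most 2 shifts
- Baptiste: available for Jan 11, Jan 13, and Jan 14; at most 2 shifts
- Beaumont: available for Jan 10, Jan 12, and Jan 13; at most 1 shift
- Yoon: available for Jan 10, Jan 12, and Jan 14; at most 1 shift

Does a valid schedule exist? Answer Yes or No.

No

Total capacity is 6 and 6 slots are needed, so capacity alone doesn't rule it out.
Shifts {Jan 10, Jan 12} need 3 worker-slots in total, but the baristas available for any of those shifts (Beaumont and Yoon) can supply at most 2 among them. So no valid schedule exists.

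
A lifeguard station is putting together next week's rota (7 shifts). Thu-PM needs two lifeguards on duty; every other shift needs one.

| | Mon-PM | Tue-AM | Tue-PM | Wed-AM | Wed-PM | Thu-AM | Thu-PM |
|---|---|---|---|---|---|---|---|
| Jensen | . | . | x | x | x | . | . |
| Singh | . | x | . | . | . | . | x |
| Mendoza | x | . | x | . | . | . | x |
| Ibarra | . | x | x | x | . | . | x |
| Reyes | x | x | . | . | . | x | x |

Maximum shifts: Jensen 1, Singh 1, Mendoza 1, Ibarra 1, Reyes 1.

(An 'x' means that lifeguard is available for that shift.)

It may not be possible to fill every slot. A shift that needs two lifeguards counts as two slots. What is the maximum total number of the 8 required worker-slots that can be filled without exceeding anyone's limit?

5

Total capacity across all lifeguards is 1+1+1+1+1 = 5, and 8 slots are needed, so at most 5 can be filled.
An assignment achieving 5: Mon-PM→Mendoza, Tue-AM→Singh, Wed-AM→Ibarra, Wed-PM→Jensen, Thu-AM→Reyes.
Loads: Jensen 1/1, Singh 1/1, Mendoza 1/1, Ibarra 1/1, Reyes 1/1.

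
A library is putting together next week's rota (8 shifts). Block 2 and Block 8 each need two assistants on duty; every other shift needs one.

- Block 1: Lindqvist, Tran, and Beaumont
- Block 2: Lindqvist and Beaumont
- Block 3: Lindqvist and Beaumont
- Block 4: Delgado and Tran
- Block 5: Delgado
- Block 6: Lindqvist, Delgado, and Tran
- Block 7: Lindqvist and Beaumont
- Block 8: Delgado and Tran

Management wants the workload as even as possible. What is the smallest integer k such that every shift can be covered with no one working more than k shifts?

With 4 assistants and 10 worker-slots to fill, someone must work at least ⌈10/4⌉ = 3 shifts, so k ≥ 3.
k = 3 works: Block 1→Tran, Block 2→Lindqvist+Beaumont, Block 3→Lindqvist, Block 4→Delgado, Block 5→Delgado, Block 6→Tran, Block 7→Lindqvist, Block 8→Delgado+Tran.
Loads: Lindqvist 3, Delgado 3, Tran 3, Beaumont 1 — all ≤ 3.

3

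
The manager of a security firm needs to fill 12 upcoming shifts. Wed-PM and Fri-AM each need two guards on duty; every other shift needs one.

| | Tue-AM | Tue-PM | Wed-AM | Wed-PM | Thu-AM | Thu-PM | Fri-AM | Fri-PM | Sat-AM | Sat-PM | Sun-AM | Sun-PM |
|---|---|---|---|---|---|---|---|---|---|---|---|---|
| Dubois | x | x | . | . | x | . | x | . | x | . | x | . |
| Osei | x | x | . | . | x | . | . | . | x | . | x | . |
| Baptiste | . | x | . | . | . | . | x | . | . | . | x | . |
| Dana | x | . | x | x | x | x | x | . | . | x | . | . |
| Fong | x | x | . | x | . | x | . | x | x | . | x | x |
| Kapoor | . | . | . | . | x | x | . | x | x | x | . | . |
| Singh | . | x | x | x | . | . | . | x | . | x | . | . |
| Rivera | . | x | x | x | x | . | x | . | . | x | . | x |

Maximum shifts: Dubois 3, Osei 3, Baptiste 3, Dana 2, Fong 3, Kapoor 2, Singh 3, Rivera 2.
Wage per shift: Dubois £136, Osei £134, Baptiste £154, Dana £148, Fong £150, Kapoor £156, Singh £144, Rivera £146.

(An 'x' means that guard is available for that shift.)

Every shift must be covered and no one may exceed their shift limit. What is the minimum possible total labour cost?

Picking the cheapest available guard for each shift independently would cost £1968, but that ignores the shift limits.
An optimal schedule: Tue-AM→Osei, Tue-PM→Dubois, Wed-AM→Singh, Wed-PM→Rivera+Fong, Thu-AM→Dubois, Thu-PM→Dana, Fri-AM→Dubois+Dana, Fri-PM→Singh, Sat-AM→Osei, Sat-PM→Singh, Sun-AM→Osei, Sun-PM→Rivera.
Total: 134 + 136 + 144 + 146 + 150 + 136 + 148 + 136 + 148 + 144 + 134 + 144 + 134 + 146 = £1980.

£1980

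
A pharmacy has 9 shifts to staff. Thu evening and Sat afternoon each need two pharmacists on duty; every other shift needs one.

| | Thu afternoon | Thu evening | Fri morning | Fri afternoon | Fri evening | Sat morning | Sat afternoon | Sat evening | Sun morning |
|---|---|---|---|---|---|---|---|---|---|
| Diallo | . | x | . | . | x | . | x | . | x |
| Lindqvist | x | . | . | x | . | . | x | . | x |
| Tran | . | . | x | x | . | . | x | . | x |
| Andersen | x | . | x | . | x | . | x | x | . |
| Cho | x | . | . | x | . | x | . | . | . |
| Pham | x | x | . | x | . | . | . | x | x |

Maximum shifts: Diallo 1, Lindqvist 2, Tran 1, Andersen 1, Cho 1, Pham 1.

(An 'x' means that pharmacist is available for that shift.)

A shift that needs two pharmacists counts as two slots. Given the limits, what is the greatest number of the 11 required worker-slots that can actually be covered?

7

Total capacity across all pharmacists is 1+2+1+1+1+1 = 7, and 11 slots are needed, so at most 7 can be filled.
An assignment achieving 7: Thu afternoon→Lindqvist, Thu evening→Diallo+Pham, Fri morning→Tran, Fri afternoon→Lindqvist, Fri evening→Andersen, Sat morning→Cho.
Loads: Diallo 1/1, Lindqvist 2/2, Tran 1/1, Andersen 1/1, Cho 1/1, Pham 1/1.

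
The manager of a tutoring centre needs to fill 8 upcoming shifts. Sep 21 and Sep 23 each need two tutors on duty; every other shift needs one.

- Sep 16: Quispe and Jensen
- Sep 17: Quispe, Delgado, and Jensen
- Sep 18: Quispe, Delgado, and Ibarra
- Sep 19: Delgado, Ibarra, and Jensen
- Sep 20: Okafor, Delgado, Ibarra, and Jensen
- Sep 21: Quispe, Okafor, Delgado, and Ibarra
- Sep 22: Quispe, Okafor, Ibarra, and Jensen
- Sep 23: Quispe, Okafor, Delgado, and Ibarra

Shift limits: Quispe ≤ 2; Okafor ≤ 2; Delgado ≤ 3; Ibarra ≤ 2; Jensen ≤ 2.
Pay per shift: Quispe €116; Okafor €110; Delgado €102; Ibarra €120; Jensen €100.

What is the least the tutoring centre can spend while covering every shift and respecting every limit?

Picking the cheapest available tutor for each shift independently would cost €1026, but that ignores the shift limits.
An optimal schedule: Sep 16→Jensen, Sep 17→Jensen, Sep 18→Delgado, Sep 19→Delgado, Sep 20→Delgado, Sep 21→Okafor+Quispe, Sep 22→Okafor, Sep 23→Quispe+Ibarra.
Total: 100 + 100 + 102 + 102 + 102 + 110 + 116 + 110 + 116 + 120 = €1078.

€1078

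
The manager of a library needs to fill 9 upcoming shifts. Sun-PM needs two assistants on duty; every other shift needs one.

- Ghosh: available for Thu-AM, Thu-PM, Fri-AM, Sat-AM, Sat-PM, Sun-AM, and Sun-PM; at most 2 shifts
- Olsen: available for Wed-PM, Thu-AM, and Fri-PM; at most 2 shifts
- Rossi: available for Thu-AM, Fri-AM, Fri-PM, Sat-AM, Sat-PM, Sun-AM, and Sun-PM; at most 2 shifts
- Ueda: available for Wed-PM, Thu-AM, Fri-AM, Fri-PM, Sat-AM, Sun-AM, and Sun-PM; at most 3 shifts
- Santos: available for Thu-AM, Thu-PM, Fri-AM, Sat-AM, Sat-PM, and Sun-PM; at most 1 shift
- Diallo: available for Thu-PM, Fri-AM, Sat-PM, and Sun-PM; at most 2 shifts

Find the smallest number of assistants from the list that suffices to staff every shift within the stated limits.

10 slots to fill and no one can take more than 3, so at least ⌈10/3⌉ = 4 assistants are needed.
Any 4 assistants together have capacity at most 3+2+2+2 = 9 < 10 slots, so 4 can never suffice.
Ghosh, Olsen, Rossi, Ueda, and Santos alone can cover everything: Wed-PM→Olsen, Thu-AM→Ueda, Thu-PM→Ghosh, Fri-AM→Rossi, Fri-PM→Olsen, Sat-AM→Ueda, Sat-PM→Ghosh, Sun-AM→Rossi, Sun-PM→Ueda+Santos.

5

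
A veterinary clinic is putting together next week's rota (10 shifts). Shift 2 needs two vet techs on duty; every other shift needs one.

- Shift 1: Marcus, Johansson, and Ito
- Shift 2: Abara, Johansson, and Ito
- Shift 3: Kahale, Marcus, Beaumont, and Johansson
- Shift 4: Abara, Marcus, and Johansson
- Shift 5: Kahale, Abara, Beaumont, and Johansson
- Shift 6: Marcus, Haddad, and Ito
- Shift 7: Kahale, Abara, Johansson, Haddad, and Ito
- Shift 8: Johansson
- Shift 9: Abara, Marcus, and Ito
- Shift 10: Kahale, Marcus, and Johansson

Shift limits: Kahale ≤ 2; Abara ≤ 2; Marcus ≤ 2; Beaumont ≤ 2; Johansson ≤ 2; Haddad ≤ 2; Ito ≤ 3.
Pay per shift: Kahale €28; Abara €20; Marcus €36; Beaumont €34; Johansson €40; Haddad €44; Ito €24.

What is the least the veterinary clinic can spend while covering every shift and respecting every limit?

Shift 8 can only be covered by Johansson, so that assignment is forced.
Picking the cheapest available vet tech for each shift independently would cost €268, but that ignores the shift limits.
An optimal schedule: Shift 1→Ito, Shift 2→Abara+Ito, Shift 3→Beaumont, Shift 4→Abara, Shift 5→Beaumont, Shift 6→Ito, Shift 7→Kahale, Shift 8→Johansson, Shift 9→Marcus, Shift 10→Kahale.
Total: 24 + 20 + 24 + 34 + 20 + 34 + 24 + 28 + 40 + 36 + 28 = €312.

€312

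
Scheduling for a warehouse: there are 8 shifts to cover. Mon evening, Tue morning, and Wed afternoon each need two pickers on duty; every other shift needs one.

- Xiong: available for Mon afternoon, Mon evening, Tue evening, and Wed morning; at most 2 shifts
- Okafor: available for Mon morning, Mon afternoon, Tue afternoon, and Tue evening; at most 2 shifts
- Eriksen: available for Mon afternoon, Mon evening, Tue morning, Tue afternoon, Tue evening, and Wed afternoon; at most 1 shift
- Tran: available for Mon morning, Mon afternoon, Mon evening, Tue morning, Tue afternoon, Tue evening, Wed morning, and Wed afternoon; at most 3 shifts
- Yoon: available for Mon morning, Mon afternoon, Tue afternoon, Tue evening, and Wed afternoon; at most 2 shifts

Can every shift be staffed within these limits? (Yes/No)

Total capacity is 2+2+1+3+2 = 10 but 11 worker-slots are needed — infeasible.

No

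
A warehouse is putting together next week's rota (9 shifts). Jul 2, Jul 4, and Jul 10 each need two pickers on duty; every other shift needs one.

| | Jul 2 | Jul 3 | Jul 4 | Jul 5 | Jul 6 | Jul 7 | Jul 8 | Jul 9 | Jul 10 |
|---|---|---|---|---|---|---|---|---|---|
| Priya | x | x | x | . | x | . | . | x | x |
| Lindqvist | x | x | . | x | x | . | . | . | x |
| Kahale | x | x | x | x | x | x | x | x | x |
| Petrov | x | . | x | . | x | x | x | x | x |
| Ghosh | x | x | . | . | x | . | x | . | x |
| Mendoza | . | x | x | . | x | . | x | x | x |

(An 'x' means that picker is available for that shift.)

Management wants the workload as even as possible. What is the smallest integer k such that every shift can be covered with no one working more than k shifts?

With 6 pickers and 12 worker-slots to fill, someone must work at least ⌈12/6⌉ = 2 shifts, so k ≥ 2.
k = 2 works: Jul 2→Petrov+Ghosh, Jul 3→Priya, Jul 4→Petrov+Mendoza, Jul 5→Lindqvist, Jul 6→Lindqvist, Jul 7→Kahale, Jul 8→Kahale, Jul 9→Priya, Jul 10→Ghosh+Mendoza.
Loads: Priya 2, Lindqvist 2, Kahale 2, Petrov 2, Ghosh 2, Mendoza 2 — all ≤ 2.

2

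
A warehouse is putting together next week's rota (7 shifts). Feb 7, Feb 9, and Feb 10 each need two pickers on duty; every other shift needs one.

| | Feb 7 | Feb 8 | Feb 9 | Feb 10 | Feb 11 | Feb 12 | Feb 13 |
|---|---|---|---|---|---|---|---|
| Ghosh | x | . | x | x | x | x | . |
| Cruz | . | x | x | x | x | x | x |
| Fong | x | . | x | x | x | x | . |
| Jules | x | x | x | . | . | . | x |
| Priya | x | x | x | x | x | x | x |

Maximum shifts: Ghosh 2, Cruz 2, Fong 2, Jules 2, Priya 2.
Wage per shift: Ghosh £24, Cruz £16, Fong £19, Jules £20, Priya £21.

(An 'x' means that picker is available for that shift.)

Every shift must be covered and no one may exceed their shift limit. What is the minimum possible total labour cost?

Picking the cheapest available picker for each shift independently would cost £173, but that ignores the shift limits.
An optimal schedule: Feb 7→Fong+Jules, Feb 8→Cruz, Feb 9→Jules+Priya, Feb 10→Fong+Priya, Feb 11→Ghosh, Feb 12→Ghosh, Feb 13→Cruz.
Total: 19 + 20 + 16 + 20 + 21 + 19 + 21 + 24 + 24 + 16 = £200.

£200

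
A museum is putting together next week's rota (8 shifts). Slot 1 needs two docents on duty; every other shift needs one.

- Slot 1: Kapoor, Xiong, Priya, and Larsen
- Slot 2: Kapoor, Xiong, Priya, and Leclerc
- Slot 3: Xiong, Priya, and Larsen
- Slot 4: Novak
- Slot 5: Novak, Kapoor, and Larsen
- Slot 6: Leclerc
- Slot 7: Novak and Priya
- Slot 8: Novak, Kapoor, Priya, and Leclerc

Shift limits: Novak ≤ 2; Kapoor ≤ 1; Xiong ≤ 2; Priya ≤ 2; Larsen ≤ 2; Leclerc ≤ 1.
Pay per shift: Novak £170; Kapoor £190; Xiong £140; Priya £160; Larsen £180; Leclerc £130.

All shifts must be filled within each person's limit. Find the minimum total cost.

£1430

Slot 4 can only be covered by Novak, so that assignment is forced.
Slot 6 can only be covered by Leclerc, so that assignment is forced.
Picking the cheapest available docent for each shift independently would cost £1330, but that ignores the shift limits.
An optimal schedule: Slot 1→Priya+Larsen, Slot 2→Xiong, Slot 3→Xiong, Slot 4→Novak, Slot 5→Larsen, Slot 6→Leclerc, Slot 7→Priya, Slot 8→Novak.
Total: 160 + 180 + 140 + 140 + 170 + 180 + 130 + 160 + 170 = £1430.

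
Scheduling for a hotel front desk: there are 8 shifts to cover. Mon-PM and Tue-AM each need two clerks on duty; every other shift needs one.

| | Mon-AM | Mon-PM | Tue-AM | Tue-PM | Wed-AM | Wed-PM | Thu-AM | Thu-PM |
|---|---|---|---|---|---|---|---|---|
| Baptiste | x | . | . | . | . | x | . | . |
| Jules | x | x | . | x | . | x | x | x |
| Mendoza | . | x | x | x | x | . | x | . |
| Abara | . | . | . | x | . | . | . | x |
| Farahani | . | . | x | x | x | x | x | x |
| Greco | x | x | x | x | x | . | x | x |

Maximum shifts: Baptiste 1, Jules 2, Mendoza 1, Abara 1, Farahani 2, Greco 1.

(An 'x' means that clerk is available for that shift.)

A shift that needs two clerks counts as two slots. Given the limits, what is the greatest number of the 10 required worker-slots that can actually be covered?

8

Total capacity across all clerks is 1+2+1+1+2+1 = 8, and 10 slots are needed, so at most 8 can be filled.
An assignment achieving 8: Mon-AM→Baptiste, Mon-PM→Jules+Mendoza, Tue-AM→Farahani+Greco, Wed-AM→Farahani, Wed-PM→Jules, Thu-PM→Abara.
Loads: Baptiste 1/1, Jules 2/2, Mendoza 1/1, Abara 1/1, Farahani 2/2, Greco 1/1.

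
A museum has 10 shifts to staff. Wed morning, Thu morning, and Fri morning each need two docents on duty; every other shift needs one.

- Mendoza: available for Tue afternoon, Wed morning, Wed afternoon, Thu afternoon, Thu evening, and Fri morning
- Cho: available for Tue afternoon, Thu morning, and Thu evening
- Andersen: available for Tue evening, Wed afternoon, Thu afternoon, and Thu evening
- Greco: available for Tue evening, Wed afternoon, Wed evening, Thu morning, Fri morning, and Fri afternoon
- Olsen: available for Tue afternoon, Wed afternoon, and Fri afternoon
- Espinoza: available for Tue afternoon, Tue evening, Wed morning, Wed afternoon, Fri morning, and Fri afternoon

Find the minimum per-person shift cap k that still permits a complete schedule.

3

With 6 docents and 13 worker-slots to fill, someone must work at least ⌈13/6⌉ = 3 shifts, so k ≥ 3.
k = 3 works: Tue afternoon→Cho, Tue evening→Andersen, Wed morning→Mendoza+Espinoza, Wed afternoon→Andersen, Wed evening→Greco, Thu morning→Cho+Greco, Thu afternoon→Mendoza, Thu evening→Mendoza, Fri morning→Greco+Espinoza, Fri afternoon→Olsen.
Loads: Mendoza 3, Cho 2, Andersen 2, Greco 3, Olsen 1, Espinoza 2 — all ≤ 3.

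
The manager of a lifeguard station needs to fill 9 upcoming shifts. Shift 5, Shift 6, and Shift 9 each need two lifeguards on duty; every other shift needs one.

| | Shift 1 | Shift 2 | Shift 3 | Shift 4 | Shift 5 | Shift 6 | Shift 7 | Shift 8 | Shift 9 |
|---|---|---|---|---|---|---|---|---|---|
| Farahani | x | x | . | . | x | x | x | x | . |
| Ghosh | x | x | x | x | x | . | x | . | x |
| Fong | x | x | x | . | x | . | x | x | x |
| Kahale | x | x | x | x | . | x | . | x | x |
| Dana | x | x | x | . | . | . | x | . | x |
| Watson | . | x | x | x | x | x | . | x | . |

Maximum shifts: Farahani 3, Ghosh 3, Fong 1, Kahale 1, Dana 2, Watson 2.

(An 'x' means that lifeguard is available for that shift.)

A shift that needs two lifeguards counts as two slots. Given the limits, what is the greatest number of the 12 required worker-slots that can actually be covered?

Total capacity across all lifeguards is 3+3+1+1+2+2 = 12, and 12 slots are needed, so at most 12 can be filled.
An assignment achieving 12: Shift 1→Dana, Shift 2→Watson, Shift 3→Watson, Shift 4→Ghosh, Shift 5→Farahani+Ghosh, Shift 6→Farahani+Kahale, Shift 7→Farahani, Shift 8→Fong, Shift 9→Ghosh+Dana.
Loads: Farahani 3/3, Ghosh 3/3, Fong 1/1, Kahale 1/1, Dana 2/2, Watson 2/2.

12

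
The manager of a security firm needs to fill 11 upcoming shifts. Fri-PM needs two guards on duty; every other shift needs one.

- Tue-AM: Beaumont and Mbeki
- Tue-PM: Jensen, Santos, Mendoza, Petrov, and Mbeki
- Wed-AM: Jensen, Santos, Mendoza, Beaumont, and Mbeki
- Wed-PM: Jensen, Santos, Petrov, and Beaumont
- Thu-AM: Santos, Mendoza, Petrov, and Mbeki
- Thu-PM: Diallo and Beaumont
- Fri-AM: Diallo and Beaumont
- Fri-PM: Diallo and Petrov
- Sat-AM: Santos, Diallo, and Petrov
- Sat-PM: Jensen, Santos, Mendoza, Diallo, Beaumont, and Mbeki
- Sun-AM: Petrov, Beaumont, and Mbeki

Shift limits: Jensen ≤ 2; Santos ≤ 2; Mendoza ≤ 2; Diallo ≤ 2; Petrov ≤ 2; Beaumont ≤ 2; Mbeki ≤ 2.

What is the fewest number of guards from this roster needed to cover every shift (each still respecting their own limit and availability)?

12 slots to fill and no one can take more than 2, so at least ⌈12/2⌉ = 6 guards are needed.
Jensen, Santos, Mendoza, Diallo, Petrov, and Beaumont alone can cover everything: Tue-AM→Beaumont, Tue-PM→Jensen, Wed-AM→Mendoza, Wed-PM→Jensen, Thu-AM→Santos, Thu-PM→Diallo, Fri-AM→Beaumont, Fri-PM→Diallo+Petrov, Sat-AM→Santos, Sat-PM→Mendoza, Sun-AM→Petrov.

6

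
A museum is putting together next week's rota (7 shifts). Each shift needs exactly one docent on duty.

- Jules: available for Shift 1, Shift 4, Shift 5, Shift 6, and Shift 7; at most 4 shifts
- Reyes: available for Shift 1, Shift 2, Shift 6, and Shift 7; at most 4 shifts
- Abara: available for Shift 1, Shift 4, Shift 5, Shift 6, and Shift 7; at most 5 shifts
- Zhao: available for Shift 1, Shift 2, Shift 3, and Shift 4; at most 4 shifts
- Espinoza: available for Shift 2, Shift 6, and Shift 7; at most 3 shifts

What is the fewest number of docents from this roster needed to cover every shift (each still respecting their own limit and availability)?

7 slots to fill and no one can take more than 5, so at least ⌈7/5⌉ = 2 docents are needed.
Jules and Zhao alone can cover everything: Shift 1→Jules, Shift 2→Zhao, Shift 3→Zhao, Shift 4→Zhao, Shift 5→Jules, Shift 6→Jules, Shift 7→Jules.

2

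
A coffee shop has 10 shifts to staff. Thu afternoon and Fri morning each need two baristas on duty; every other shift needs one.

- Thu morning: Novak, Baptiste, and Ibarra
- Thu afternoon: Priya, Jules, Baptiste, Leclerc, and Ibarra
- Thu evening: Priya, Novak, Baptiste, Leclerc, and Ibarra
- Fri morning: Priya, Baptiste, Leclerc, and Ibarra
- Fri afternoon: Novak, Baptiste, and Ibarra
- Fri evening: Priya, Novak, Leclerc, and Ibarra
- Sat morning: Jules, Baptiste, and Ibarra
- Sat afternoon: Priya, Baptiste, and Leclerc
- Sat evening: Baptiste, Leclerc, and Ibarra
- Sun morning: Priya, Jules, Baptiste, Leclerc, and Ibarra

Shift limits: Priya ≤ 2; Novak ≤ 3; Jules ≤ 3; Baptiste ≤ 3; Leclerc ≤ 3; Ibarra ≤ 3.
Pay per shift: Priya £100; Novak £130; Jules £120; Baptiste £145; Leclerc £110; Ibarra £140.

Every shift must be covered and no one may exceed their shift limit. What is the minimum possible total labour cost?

£1420

Picking the cheapest available barista for each shift independently would cost £1310, but that ignores the shift limits.
An optimal schedule: Thu morning→Novak, Thu afternoon→Leclerc+Jules, Thu evening→Novak, Fri morning→Leclerc+Ibarra, Fri afternoon→Novak, Fri evening→Priya, Sat morning→Jules, Sat afternoon→Priya, Sat evening→Leclerc, Sun morning→Jules.
Total: 130 + 110 + 120 + 130 + 110 + 140 + 130 + 100 + 120 + 100 + 110 + 120 = £1420.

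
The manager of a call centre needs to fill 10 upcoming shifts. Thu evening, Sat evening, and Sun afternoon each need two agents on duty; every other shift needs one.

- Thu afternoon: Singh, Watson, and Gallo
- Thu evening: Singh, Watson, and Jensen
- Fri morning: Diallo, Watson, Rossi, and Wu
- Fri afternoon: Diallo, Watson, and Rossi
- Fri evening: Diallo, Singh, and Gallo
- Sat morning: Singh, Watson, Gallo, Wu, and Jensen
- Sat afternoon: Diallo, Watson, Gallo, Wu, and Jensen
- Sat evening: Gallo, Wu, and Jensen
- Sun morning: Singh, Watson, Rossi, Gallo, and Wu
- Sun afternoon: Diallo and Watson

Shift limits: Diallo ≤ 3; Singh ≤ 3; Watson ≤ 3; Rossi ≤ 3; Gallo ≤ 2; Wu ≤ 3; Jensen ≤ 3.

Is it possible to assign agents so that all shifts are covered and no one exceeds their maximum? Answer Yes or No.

Yes

Sun afternoon can only be covered by Diallo and Watson, so that assignment is forced.
One valid schedule: Thu afternoon→Singh, Thu evening→Singh+Watson, Fri morning→Watson, Fri afternoon→Diallo, Fri evening→Diallo, Sat morning→Singh, Sat afternoon→Gallo, Sat evening→Gallo+Wu, Sun morning→Rossi, Sun afternoon→Diallo+Watson.
Loads: Diallo 3/3, Singh 3/3, Watson 3/3, Rossi 1/3, Gallo 2/2, Wu 1/3, Jensen 0/3 — all within limits.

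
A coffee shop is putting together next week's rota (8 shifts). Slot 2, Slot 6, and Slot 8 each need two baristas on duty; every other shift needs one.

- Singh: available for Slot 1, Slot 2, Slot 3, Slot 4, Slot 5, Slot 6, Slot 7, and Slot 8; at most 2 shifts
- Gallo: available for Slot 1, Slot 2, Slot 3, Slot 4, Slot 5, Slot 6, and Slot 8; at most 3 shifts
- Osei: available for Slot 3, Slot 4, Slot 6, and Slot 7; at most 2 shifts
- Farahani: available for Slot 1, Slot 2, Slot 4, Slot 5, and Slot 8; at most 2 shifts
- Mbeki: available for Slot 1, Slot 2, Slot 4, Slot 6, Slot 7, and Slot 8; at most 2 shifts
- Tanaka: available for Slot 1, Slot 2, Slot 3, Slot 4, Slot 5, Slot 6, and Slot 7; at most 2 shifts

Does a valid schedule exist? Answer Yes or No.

One valid schedule: Slot 1→Gallo, Slot 2→Farahani+Mbeki, Slot 3→Singh, Slot 4→Gallo, Slot 5→Singh, Slot 6→Osei+Mbeki, Slot 7→Osei, Slot 8→Gallo+Farahani.
Loads: Singh 2/2, Gallo 3/3, Osei 2/2, Farahani 2/2, Mbeki 2/2, Tanaka 0/2 — all within limits.

Yes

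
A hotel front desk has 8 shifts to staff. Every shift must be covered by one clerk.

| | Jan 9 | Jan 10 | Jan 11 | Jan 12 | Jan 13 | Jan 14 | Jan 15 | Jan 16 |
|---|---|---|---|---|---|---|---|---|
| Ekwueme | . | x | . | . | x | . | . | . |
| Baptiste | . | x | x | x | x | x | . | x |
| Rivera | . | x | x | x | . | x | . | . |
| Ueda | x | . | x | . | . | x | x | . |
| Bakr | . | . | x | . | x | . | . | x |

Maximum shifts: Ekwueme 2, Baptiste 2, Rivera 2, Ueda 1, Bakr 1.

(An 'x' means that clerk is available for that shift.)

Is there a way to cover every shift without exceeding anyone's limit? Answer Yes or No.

Total capacity is 8 and 8 slots are needed, so capacity alone doesn't rule it out.
Shifts {Jan 9, Jan 15} need 2 worker-slots in total, but the clerks available for any of those shifts (Ueda) can supply at most 1 among them. So no valid schedule exists.

No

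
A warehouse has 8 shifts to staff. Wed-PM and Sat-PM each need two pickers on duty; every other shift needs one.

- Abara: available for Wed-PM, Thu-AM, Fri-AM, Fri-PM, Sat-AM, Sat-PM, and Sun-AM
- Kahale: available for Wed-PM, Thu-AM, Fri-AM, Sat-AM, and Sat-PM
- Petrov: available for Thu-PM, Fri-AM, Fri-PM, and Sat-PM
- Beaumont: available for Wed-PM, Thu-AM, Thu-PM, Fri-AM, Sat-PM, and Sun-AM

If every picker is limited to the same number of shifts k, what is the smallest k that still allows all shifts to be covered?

With 4 pickers and 10 worker-slots to fill, someone must work at least ⌈10/4⌉ = 3 shifts, so k ≥ 3.
k = 3 works: Wed-PM→Kahale+Beaumont, Thu-AM→Kahale, Thu-PM→Petrov, Fri-AM→Kahale, Fri-PM→Abara, Sat-AM→Abara, Sat-PM→Petrov+Beaumont, Sun-AM→Abara.
Loads: Abara 3, Kahale 3, Petrov 2, Beaumont 2 — all ≤ 3.

3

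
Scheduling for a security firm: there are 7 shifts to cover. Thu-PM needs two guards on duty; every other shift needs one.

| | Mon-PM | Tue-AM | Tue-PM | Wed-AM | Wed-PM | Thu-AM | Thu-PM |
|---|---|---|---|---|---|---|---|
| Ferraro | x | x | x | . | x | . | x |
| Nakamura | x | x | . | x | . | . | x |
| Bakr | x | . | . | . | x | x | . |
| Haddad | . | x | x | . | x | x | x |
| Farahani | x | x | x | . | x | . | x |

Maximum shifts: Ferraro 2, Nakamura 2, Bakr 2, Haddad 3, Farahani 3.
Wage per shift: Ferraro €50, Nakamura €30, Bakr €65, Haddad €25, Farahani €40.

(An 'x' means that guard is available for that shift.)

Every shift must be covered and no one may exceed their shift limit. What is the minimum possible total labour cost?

Wed-AM can only be covered by Nakamura, so that assignment is forced.
Picking the cheapest available guard for each shift independently would cost €215, but that ignores the shift limits.
An optimal schedule: Mon-PM→Nakamura, Tue-AM→Farahani, Tue-PM→Haddad, Wed-AM→Nakamura, Wed-PM→Farahani, Thu-AM→Haddad, Thu-PM→Haddad+Farahani.
Total: 30 + 40 + 25 + 30 + 40 + 25 + 25 + 40 = €255.

€255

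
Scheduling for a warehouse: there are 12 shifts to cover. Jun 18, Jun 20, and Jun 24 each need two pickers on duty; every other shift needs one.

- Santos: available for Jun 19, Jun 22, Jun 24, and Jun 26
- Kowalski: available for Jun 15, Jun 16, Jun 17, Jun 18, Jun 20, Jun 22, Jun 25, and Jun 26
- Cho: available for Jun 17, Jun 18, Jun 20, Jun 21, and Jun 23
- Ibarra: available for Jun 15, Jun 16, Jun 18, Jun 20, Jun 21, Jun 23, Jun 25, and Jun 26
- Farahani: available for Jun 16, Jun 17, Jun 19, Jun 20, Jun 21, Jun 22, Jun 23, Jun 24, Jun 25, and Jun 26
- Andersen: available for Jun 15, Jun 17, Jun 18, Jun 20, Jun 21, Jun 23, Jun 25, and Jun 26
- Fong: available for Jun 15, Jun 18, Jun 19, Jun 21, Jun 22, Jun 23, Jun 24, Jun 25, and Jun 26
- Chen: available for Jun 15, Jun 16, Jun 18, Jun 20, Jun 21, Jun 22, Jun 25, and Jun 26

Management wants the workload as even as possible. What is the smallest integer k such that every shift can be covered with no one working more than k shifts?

2

With 8 pickers and 15 worker-slots to fill, someone must work at least ⌈15/8⌉ = 2 shifts, so k ≥ 2.
k = 2 works: Jun 15→Ibarra, Jun 16→Kowalski, Jun 17→Kowalski, Jun 18→Fong+Chen, Jun 19→Santos, Jun 20→Andersen+Chen, Jun 21→Cho, Jun 22→Farahani, Jun 23→Cho, Jun 24→Santos+Farahani, Jun 25→Ibarra, Jun 26→Andersen.
Loads: Santos 2, Kowalski 2, Cho 2, Ibarra 2, Farahani 2, Andersen 2, Fong 1, Chen 2 — all ≤ 2.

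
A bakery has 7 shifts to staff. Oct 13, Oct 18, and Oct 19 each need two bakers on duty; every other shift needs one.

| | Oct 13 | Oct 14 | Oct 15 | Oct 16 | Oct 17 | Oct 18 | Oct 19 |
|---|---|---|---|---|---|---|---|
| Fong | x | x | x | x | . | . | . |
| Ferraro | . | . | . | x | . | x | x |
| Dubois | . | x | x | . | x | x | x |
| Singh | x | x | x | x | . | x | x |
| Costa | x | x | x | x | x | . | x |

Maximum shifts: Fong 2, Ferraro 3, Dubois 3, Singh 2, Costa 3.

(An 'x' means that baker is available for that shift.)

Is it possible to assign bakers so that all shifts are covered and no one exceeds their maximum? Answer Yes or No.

One valid schedule: Oct 13→Fong+Singh, Oct 14→Fong, Oct 15→Dubois, Oct 16→Ferraro, Oct 17→Dubois, Oct 18→Ferraro+Dubois, Oct 19→Ferraro+Singh.
Loads: Fong 2/2, Ferraro 3/3, Dubois 3/3, Singh 2/2, Costa 0/3 — all within limits.

Yes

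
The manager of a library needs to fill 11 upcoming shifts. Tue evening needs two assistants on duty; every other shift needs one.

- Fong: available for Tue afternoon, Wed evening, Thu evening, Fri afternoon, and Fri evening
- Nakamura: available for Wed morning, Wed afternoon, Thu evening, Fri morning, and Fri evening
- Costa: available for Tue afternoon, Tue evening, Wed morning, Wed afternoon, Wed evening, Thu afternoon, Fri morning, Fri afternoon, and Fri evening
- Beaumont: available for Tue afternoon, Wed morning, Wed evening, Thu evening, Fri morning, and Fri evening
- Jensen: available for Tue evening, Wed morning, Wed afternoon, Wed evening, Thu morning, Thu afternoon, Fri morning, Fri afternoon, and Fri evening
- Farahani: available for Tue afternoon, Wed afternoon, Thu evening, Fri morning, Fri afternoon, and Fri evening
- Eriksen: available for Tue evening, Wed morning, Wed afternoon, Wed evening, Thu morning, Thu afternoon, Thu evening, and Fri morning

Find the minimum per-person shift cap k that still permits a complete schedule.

With 7 assistants and 12 worker-slots to fill, someone must work at least ⌈12/7⌉ = 2 shifts, so k ≥ 2.
k = 2 works: Tue afternoon→Fong, Tue evening→Costa+Jensen, Wed morning→Nakamura, Wed afternoon→Nakamura, Wed evening→Beaumont, Thu morning→Jensen, Thu afternoon→Costa, Thu evening→Beaumont, Fri morning→Farahani, Fri afternoon→Fong, Fri evening→Farahani.
Loads: Fong 2, Nakamura 2, Costa 2, Beaumont 2, Jensen 2, Farahani 2, Eriksen 0 — all ≤ 2.

2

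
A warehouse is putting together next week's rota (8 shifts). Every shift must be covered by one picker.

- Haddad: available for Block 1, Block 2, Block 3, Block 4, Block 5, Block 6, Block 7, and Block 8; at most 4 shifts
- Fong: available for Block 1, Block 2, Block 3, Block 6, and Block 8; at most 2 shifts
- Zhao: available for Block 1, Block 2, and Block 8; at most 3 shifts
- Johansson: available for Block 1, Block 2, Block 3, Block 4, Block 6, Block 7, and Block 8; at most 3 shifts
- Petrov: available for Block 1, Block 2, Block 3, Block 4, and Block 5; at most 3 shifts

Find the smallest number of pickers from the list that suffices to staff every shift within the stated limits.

8 slots to fill and no one can take more than 4, so at least ⌈8/4⌉ = 2 pickers are needed.
Any 2 pickers together have capacity at most 4+3 = 7 < 8 slots, so 2 can never suffice.
Haddad, Fong, and Zhao alone can cover everything: Block 1→Fong, Block 2→Zhao, Block 3→Haddad, Block 4→Haddad, Block 5→Haddad, Block 6→Fong, Block 7→Haddad, Block 8→Zhao.

3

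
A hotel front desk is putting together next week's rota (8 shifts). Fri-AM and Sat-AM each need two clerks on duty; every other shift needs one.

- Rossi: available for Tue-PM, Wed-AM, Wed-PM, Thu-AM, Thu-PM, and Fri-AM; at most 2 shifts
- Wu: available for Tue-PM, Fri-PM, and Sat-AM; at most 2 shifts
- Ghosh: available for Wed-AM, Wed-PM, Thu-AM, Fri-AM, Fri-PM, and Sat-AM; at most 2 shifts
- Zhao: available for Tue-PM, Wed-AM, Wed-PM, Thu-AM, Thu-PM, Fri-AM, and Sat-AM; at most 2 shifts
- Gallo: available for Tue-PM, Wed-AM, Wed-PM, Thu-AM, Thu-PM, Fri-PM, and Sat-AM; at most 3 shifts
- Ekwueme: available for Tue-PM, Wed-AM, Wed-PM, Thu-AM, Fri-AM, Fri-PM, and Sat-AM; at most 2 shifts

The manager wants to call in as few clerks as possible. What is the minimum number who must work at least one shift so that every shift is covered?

10 slots to fill and no one can take more than 3, so at least ⌈10/3⌉ = 4 clerks are needed.
Any 4 clerks together have capacity at most 3+2+2+2 = 9 < 10 slots, so 4 can never suffice.
Rossi, Wu, Ghosh, Zhao, and Gallo alone can cover everything: Tue-PM→Wu, Wed-AM→Ghosh, Wed-PM→Zhao, Thu-AM→Gallo, Thu-PM→Rossi, Fri-AM→Rossi+Ghosh, Fri-PM→Wu, Sat-AM→Zhao+Gallo.

5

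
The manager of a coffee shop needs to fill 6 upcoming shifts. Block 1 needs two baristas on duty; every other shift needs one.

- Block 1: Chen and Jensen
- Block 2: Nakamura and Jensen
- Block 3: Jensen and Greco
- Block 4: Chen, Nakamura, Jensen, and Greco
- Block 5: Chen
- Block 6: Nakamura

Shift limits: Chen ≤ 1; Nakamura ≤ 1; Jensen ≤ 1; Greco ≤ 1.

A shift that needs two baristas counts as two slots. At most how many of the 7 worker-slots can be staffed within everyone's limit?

4

Total capacity across all baristas is 1+1+1+1 = 4, and 7 slots are needed, so at most 4 can be filled.
An assignment achieving 4: Block 1→Jensen, Block 3→Greco, Block 5→Chen, Block 6→Nakamura.
Loads: Chen 1/1, Nakamura 1/1, Jensen 1/1, Greco 1/1.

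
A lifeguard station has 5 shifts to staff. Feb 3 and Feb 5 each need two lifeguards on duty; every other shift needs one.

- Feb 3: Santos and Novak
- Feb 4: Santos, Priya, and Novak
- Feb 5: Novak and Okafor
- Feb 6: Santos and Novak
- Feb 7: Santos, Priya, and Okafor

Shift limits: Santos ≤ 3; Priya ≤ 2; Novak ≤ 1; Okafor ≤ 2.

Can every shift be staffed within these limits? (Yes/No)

Total capacity is 8 and 7 slots are needed, so capacity alone doesn't rule it out.
Shifts {Feb 3, Feb 5} need 4 worker-slots in total, but the lifeguards available for any of those shifts (Santos, Novak, and Okafor) can supply at most 3 among them. So no valid schedule exists.

No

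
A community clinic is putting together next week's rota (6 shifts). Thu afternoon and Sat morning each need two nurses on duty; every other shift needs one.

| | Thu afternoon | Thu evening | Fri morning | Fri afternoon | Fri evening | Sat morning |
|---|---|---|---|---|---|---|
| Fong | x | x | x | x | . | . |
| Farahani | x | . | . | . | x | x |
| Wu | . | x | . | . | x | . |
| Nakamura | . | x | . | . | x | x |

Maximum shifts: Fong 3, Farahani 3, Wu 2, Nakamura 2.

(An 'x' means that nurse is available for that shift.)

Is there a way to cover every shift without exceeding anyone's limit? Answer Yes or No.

Yes

Thu afternoon can only be covered by Fong and Farahani, so that assignment is forced.
Fri morning can only be covered by Fong, so that assignment is forced.
Fri afternoon can only be covered by Fong, so that assignment is forced.
One valid schedule: Thu afternoon→Fong+Farahani, Thu evening→Wu, Fri morning→Fong, Fri afternoon→Fong, Fri evening→Farahani, Sat morning→Farahani+Nakamura.
Loads: Fong 3/3, Farahani 3/3, Wu 1/2, Nakamura 1/2 — all within limits.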